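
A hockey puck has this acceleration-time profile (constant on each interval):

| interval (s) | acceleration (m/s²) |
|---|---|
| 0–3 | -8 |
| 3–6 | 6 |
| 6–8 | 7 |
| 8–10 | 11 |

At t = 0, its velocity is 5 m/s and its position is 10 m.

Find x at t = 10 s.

19 m

On each constant-a segment, Δv = aΔt and Δx = v₀Δt + ½aΔt²; chain segment to segment.
0–3 s: v starts 5 m/s; Δx = 5·3 + ½·-8·3² = -21 m; v ends -19 m/s.
3–6 s: v starts -19 m/s; Δx = -19·3 + ½·6·3² = -30 m; v ends -1 m/s.
6–8 s: v starts -1 m/s; Δx = -1·2 + ½·7·2² = 12 m; v ends 13 m/s.
8–10 s: v starts 13 m/s; Δx = 13·2 + ½·11·2² = 48 m; v ends 35 m/s.
x(10) = 10 + Σ Δx = 19 m.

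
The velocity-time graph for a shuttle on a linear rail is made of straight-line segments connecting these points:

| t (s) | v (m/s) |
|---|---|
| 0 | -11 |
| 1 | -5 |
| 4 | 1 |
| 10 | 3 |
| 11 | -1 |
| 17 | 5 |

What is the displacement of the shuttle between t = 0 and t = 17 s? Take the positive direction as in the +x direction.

11 m

Net displacement equals the area under the velocity-time graph (areas below the axis count negative).
0–1 s: ½(-11 + -5)(1) = -8 m
1–4 s: ½(-5 + 1)(3) = -6 m
4–10 s: ½(1 + 3)(6) = 12 m
10–11 s: ½(3 + -1)(1) = 1 m
11–17 s: ½(-1 + 5)(6) = 12 m
Net displacement = 11 m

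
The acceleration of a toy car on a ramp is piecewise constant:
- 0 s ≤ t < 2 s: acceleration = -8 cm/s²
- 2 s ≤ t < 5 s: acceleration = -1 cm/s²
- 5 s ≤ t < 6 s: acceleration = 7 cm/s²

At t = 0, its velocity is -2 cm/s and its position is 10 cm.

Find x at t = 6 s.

-86 cm

On each constant-a segment, Δv = aΔt and Δx = v₀Δt + ½aΔt²; chain segment to segment.
0–2 s: v starts -2 cm/s; Δx = -2·2 + ½·-8·2² = -20 cm; v ends -18 cm/s.
2–5 s: v starts -18 cm/s; Δx = -18·3 + ½·-1·3² = -58.5 cm; v ends -21 cm/s.
5–6 s: v starts -21 cm/s; Δx = -21·1 + ½·7·1² = -17.5 cm; v ends -14 cm/s.
x(6) = 10 + Σ Δx = -86 cm.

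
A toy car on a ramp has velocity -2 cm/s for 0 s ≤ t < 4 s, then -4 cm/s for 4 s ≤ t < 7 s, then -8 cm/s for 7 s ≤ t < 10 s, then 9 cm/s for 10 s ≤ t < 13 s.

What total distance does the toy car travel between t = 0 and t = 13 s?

Total distance travelled is ∫|v| dt — sum the magnitudes of each area piece.
0–4 s: |-2| × 4 = 8 cm
4–7 s: |-4| × 3 = 12 cm
7–10 s: |-8| × 3 = 24 cm
10–13 s: |9| × 3 = 27 cm
Total distance = 71 cm

71 cm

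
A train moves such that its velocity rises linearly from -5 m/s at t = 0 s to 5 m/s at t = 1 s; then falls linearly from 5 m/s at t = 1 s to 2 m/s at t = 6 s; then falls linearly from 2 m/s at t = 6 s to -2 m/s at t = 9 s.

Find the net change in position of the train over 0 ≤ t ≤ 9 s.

17.5 m

Displacement is the signed area under the v-t curve.
0–1 s: ½(-5 + 5)(1) = 0 m
1–6 s: ½(5 + 2)(5) = 17.5 m
6–9 s: ½(2 + -2)(3) = 0 m
Net displacement = 17.5 m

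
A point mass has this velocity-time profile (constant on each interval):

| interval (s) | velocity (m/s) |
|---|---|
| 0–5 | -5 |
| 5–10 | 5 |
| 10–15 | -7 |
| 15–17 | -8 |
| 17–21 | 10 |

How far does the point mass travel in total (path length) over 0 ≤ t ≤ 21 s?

141 m

Total distance travelled is ∫|v| dt — sum the magnitudes of each area piece.
0–5 s: |-5| × 5 = 25 m
5–10 s: |5| × 5 = 25 m
10–15 s: |-7| × 5 = 35 m
15–17 s: |-8| × 2 = 16 m
17–21 s: |10| × 4 = 40 m
Total distance = 141 m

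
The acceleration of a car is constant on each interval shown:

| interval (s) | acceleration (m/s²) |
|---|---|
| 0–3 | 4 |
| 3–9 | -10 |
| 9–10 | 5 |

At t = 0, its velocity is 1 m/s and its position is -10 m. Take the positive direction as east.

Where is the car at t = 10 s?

On each constant-a segment, Δv = aΔt and Δx = v₀Δt + ½aΔt²; chain segment to segment.
0–3 s: v starts 1 m/s; Δx = 1·3 + ½·4·3² = 21 m; v ends 13 m/s.
3–9 s: v starts 13 m/s; Δx = 13·6 + ½·-10·6² = -102 m; v ends -47 m/s.
9–10 s: v starts -47 m/s; Δx = -47·1 + ½·5·1² = -44.5 m; v ends -42 m/s.
x(10) = -10 + Σ Δx = -135.5 m.

-135.5 m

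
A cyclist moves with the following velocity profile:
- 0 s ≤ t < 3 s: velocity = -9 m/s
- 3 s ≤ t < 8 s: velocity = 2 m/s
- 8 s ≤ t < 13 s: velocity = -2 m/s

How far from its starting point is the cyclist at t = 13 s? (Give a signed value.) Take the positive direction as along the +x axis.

Net displacement equals the area under the velocity-time graph (areas below the axis count negative).
0–3 s: -9 × 3 = -27 m
3–8 s: 2 × 5 = 10 m
8–13 s: -2 × 5 = -10 m
Net displacement = -27 m

-27 m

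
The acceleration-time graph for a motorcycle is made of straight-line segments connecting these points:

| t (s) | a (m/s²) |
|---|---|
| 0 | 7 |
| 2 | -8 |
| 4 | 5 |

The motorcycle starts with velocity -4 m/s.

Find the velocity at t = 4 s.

Δv equals the area under the a-t graph; then v = v₀ + Δv.
0–2 s: ½(7 + -8)(2) = -1 m/s
2–4 s: ½(-8 + 5)(2) = -3 m/s
Δv = -4 m/s, so v(4) = -4 + (-4) = -8 m/s.

-8 m/s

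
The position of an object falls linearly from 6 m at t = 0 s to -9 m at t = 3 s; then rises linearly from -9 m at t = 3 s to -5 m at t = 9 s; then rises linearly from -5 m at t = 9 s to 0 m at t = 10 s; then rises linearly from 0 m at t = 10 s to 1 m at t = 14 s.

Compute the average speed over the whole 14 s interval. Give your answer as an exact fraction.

25/14 m/s

Average speed = (total path length)/(elapsed time); on a piecewise-linear x-t graph the path length is Σ|Δx|.
0–3 s: |Δx| = |-9 − 6| = 15 m
3–9 s: |Δx| = |-5 − -9| = 4 m
9–10 s: |Δx| = |0 − -5| = 5 m
10–14 s: |Δx| = |1 − 0| = 1 m
Total path = 25 m; average speed = 25/14 = 25/14 m/s.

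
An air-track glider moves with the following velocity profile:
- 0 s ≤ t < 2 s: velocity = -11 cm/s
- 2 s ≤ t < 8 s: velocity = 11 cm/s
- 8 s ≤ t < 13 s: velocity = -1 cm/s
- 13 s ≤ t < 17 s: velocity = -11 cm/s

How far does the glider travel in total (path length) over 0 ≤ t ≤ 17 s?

137 cm

Distance (not displacement) is the total path length: add the absolute areas under v-t.
0–2 s: |-11| × 2 = 22 cm
2–8 s: |11| × 6 = 66 cm
8–13 s: |-1| × 5 = 5 cm
13–17 s: |-11| × 4 = 44 cm
Total distance = 137 cm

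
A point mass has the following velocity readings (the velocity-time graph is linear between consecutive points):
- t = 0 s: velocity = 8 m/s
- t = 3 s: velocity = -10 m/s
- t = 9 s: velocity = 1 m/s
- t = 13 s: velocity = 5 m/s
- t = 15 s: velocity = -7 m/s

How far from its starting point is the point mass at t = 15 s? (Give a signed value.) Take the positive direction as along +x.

-20 m

Displacement is the signed area under the v-t curve.
0–3 s: ½(8 + -10)(3) = -3 m
3–9 s: ½(-10 + 1)(6) = -27 m
9–13 s: ½(1 + 5)(4) = 12 m
13–15 s: ½(5 + -7)(2) = -2 m
Net displacement = -20 m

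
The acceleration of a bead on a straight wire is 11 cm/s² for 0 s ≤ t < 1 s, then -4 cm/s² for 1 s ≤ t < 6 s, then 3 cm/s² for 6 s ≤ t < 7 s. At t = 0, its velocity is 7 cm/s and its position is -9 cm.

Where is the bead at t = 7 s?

43 cm

On each constant-a segment, Δv = aΔt and Δx = v₀Δt + ½aΔt²; chain segment to segment.
0–1 s: v starts 7 cm/s; Δx = 7·1 + ½·11·1² = 12.5 cm; v ends 18 cm/s.
1–6 s: v starts 18 cm/s; Δx = 18·5 + ½·-4·5² = 40 cm; v ends -2 cm/s.
6–7 s: v starts -2 cm/s; Δx = -2·1 + ½·3·1² = -0.5 cm; v ends 1 cm/s.
x(7) = -9 + Σ Δx = 43 cm.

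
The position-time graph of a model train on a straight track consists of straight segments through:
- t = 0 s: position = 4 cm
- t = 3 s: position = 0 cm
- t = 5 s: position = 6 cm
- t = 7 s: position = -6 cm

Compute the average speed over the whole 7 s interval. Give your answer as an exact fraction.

22/7 cm/s

Average speed = (total path length)/(elapsed time); on a piecewise-linear x-t graph the path length is Σ|Δx|.
0–3 s: |Δx| = |0 − 4| = 4 cm
3–5 s: |Δx| = |6 − 0| = 6 cm
5–7 s: |Δx| = |-6 − 6| = 12 cm
Total path = 22 cm; average speed = 22/7 = 22/7 cm/s.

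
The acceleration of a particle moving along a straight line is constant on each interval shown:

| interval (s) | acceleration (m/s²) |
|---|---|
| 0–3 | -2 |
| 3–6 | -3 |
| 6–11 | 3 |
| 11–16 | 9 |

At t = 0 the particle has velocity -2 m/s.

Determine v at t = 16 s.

Δv equals the area under the a-t graph; then v = v₀ + Δv.
0–3 s: -2 × 3 = -6 m/s
3–6 s: -3 × 3 = -9 m/s
6–11 s: 3 × 5 = 15 m/s
11–16 s: 9 × 5 = 45 m/s
Δv = 45 m/s, so v(16) = -2 + (45) = 43 m/s.

43 m/s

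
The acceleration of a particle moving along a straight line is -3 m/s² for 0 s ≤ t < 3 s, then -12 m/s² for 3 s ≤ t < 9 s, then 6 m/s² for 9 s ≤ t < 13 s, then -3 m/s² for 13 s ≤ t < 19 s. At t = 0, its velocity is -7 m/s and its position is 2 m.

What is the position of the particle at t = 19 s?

-1086.5 m

On each constant-a segment, Δv = aΔt and Δx = v₀Δt + ½aΔt²; chain segment to segment.
0–3 s: v starts -7 m/s; Δx = -7·3 + ½·-3·3² = -34.5 m; v ends -16 m/s.
3–9 s: v starts -16 m/s; Δx = -16·6 + ½·-12·6² = -312 m; v ends -88 m/s.
9–13 s: v starts -88 m/s; Δx = -88·4 + ½·6·4² = -304 m; v ends -64 m/s.
13–19 s: v starts -64 m/s; Δx = -64·6 + ½·-3·6² = -438 m; v ends -82 m/s.
x(19) = 2 + Σ Δx = -1086.5 m.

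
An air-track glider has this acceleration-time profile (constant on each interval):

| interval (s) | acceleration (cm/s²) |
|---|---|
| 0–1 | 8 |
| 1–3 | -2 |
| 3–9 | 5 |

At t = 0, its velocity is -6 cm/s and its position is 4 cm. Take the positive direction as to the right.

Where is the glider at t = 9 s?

80 cm

On each constant-a segment, Δv = aΔt and Δx = v₀Δt + ½aΔt²; chain segment to segment.
0–1 s: v starts -6 cm/s; Δx = -6·1 + ½·8·1² = -2 cm; v ends 2 cm/s.
1–3 s: v starts 2 cm/s; Δx = 2·2 + ½·-2·2² = 0 cm; v ends -2 cm/s.
3–9 s: v starts -2 cm/s; Δx = -2·6 + ½·5·6² = 78 cm; v ends 28 cm/s.
x(9) = 4 + Σ Δx = 80 cm.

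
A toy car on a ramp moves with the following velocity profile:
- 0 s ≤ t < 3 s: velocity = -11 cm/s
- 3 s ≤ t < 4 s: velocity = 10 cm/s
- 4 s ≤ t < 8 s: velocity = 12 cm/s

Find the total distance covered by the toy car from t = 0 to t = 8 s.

Distance (not displacement) is the total path length: add the absolute areas under v-t.
0–3 s: |-11| × 3 = 33 cm
3–4 s: |10| × 1 = 10 cm
4–8 s: |12| × 4 = 48 cm
Total distance = 91 cm

91 cm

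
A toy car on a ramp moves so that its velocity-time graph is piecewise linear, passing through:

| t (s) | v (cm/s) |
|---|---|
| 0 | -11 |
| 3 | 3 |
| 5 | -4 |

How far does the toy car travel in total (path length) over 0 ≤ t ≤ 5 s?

17.5 cm

Distance (not displacement) is the total path length: add the absolute areas under v-t.
0–3 s: v = 0 at t = 33/14 s; triangle areas 363/28 + 27/28 = 195/14 cm
3–5 s: v = 0 at t = 27/7 s; triangle areas 9/7 + 16/7 = 25/7 cm
Total distance = 17.5 cm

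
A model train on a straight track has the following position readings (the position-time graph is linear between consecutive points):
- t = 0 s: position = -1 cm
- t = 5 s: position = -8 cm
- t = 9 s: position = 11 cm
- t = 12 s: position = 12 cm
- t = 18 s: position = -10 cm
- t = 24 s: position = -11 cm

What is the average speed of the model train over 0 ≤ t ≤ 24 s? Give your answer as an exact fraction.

25/12 cm/s

Average speed = (total path length)/(elapsed time); on a piecewise-linear x-t graph the path length is Σ|Δx|.
0–5 s: |Δx| = |-8 − -1| = 7 cm
5–9 s: |Δx| = |11 − -8| = 19 cm
9–12 s: |Δx| = |12 − 11| = 1 cm
12–18 s: |Δx| = |-10 − 12| = 22 cm
18–24 s: |Δx| = |-11 − -10| = 1 cm
Total path = 50 cm; average speed = 50/24 = 25/12 cm/s.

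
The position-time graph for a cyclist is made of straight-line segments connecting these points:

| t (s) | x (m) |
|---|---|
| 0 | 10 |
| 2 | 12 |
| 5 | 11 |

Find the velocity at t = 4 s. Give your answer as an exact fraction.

Velocity is the slope of the x-t graph on 2–5 s: (11 − 12)/(5 − 2) = -1/3 m/s.

-1/3 m/s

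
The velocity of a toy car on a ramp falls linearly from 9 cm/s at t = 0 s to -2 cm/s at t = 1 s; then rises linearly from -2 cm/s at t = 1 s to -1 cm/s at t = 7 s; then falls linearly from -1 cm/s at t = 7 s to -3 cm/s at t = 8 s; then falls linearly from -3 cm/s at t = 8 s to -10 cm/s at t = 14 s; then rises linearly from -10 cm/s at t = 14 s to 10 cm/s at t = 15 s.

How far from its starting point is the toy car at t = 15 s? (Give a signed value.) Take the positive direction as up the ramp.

Displacement is the signed area under the v-t curve.
0–1 s: ½(9 + -2)(1) = 3.5 cm
1–7 s: ½(-2 + -1)(6) = -9 cm
7–8 s: ½(-1 + -3)(1) = -2 cm
8–14 s: ½(-3 + -10)(6) = -39 cm
14–15 s: ½(-10 + 10)(1) = 0 cm
Net displacement = -46.5 cm

-46.5 cm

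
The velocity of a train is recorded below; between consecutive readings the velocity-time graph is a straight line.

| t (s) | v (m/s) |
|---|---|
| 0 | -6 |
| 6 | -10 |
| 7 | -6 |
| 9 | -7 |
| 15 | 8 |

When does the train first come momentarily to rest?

t = 11.8 s

v changes sign on 9–15 s (from -7 to 8); the graph is linear there, so v = 0 at t = 9 + (7)·(15 − 9)/(8 − -7) = 11.8 s.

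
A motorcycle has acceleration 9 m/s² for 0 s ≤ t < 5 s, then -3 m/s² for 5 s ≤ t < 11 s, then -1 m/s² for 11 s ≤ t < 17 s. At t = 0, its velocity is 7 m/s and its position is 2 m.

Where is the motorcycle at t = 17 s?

593.5 m

On each constant-a segment, Δv = aΔt and Δx = v₀Δt + ½aΔt²; chain segment to segment.
0–5 s: v starts 7 m/s; Δx = 7·5 + ½·9·5² = 147.5 m; v ends 52 m/s.
5–11 s: v starts 52 m/s; Δx = 52·6 + ½·-3·6² = 258 m; v ends 34 m/s.
11–17 s: v starts 34 m/s; Δx = 34·6 + ½·-1·6² = 186 m; v ends 28 m/s.
x(17) = 2 + Σ Δx = 593.5 m.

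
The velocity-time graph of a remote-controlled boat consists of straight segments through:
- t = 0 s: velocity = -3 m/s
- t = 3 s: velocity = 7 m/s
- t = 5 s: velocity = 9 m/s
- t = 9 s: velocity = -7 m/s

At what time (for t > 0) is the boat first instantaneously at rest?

t = 0.9 s

v changes sign on 0–3 s (from -3 to 7); the graph is linear there, so v = 0 at t = 0 + (3)·(3 − 0)/(7 − -3) = 0.9 s.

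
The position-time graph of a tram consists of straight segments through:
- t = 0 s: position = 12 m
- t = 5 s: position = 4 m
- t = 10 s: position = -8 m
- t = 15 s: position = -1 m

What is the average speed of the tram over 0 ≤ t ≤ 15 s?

Average speed = (total path length)/(elapsed time); on a piecewise-linear x-t graph the path length is Σ|Δx|.
0–5 s: |Δx| = |4 − 12| = 8 m
5–10 s: |Δx| = |-8 − 4| = 12 m
10–15 s: |Δx| = |-1 − -8| = 7 m
Total path = 27 m; average speed = 27/15 = 1.8 m/s.

1.8 m/s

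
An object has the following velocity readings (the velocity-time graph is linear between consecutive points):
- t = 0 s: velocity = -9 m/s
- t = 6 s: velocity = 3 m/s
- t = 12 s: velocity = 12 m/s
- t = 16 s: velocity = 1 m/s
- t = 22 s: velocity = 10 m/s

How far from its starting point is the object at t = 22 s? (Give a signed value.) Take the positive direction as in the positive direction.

Displacement is the signed area under the v-t curve.
0–6 s: ½(-9 + 3)(6) = -18 m
6–12 s: ½(3 + 12)(6) = 45 m
12–16 s: ½(12 + 1)(4) = 26 m
16–22 s: ½(1 + 10)(6) = 33 m
Net displacement = 86 m

86 m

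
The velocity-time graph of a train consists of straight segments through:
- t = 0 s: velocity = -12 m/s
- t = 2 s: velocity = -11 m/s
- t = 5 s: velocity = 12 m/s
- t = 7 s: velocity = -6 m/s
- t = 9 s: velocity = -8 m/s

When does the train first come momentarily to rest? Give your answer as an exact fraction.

t = 79/23 s

v changes sign on 2–5 s (from -11 to 12); the graph is linear there, so v = 0 at t = 2 + (11)·(5 − 2)/(12 − -11) = 79/23 s.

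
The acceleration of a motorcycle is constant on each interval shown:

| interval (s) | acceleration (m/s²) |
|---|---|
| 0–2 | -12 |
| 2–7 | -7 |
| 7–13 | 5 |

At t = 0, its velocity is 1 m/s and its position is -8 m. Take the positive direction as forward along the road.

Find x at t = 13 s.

On each constant-a segment, Δv = aΔt and Δx = v₀Δt + ½aΔt²; chain segment to segment.
0–2 s: v starts 1 m/s; Δx = 1·2 + ½·-12·2² = -22 m; v ends -23 m/s.
2–7 s: v starts -23 m/s; Δx = -23·5 + ½·-7·5² = -202.5 m; v ends -58 m/s.
7–13 s: v starts -58 m/s; Δx = -58·6 + ½·5·6² = -258 m; v ends -28 m/s.
x(13) = -8 + Σ Δx = -490.5 m.

-490.5 m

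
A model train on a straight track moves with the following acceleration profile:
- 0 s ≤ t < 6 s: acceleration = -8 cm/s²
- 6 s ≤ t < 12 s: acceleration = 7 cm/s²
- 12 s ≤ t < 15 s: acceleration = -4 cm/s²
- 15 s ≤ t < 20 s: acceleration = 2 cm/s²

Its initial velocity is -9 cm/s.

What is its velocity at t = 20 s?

-17 cm/s

Δv equals the area under the a-t graph; then v = v₀ + Δv.
0–6 s: -8 × 6 = -48 cm/s
6–12 s: 7 × 6 = 42 cm/s
12–15 s: -4 × 3 = -12 cm/s
15–20 s: 2 × 5 = 10 cm/s
Δv = -8 cm/s, so v(20) = -9 + (-8) = -17 cm/s.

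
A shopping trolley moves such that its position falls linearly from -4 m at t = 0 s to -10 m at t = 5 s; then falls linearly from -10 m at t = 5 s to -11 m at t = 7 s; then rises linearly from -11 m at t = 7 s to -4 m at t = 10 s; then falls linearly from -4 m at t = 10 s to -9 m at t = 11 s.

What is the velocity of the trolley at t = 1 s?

-1.2 m/s

Velocity is the slope of the x-t graph on 0–5 s: (-10 − -4)/(5 − 0) = -1.2 m/s.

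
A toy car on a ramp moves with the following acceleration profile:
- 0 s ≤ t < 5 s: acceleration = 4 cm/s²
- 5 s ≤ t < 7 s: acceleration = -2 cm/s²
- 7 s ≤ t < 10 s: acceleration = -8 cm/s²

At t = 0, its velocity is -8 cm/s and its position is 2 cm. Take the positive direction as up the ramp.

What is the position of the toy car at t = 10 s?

20 cm

On each constant-a segment, Δv = aΔt and Δx = v₀Δt + ½aΔt²; chain segment to segment.
0–5 s: v starts -8 cm/s; Δx = -8·5 + ½·4·5² = 10 cm; v ends 12 cm/s.
5–7 s: v starts 12 cm/s; Δx = 12·2 + ½·-2·2² = 20 cm; v ends 8 cm/s.
7–10 s: v starts 8 cm/s; Δx = 8·3 + ½·-8·3² = -12 cm; v ends -16 cm/s.
x(10) = 2 + Σ Δx = 20 cm.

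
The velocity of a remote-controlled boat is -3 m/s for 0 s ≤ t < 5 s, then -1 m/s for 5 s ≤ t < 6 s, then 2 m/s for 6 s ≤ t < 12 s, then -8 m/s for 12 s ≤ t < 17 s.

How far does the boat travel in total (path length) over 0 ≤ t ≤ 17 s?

Total distance travelled is ∫|v| dt — sum the magnitudes of each area piece.
0–5 s: |-3| × 5 = 15 m
5–6 s: |-1| × 1 = 1 m
6–12 s: |2| × 6 = 12 m
12–17 s: |-8| × 5 = 40 m
Total distance = 68 m

68 m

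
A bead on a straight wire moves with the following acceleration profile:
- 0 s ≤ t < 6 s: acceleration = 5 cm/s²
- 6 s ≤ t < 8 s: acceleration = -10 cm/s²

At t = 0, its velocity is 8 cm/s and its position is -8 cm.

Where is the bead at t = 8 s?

186 cm

On each constant-a segment, Δv = aΔt and Δx = v₀Δt + ½aΔt²; chain segment to segment.
0–6 s: v starts 8 cm/s; Δx = 8·6 + ½·5·6² = 138 cm; v ends 38 cm/s.
6–8 s: v starts 38 cm/s; Δx = 38·2 + ½·-10·2² = 56 cm; v ends 18 cm/s.
x(8) = -8 + Σ Δx = 186 cm.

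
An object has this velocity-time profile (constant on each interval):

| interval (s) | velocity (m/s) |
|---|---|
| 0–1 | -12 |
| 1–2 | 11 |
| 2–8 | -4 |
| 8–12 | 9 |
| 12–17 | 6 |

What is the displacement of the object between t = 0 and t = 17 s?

41 m

Displacement is the signed area under the v-t curve.
0–1 s: -12 × 1 = -12 m
1–2 s: 11 × 1 = 11 m
2–8 s: -4 × 6 = -24 m
8–12 s: 9 × 4 = 36 m
12–17 s: 6 × 5 = 30 m
Net displacement = 41 m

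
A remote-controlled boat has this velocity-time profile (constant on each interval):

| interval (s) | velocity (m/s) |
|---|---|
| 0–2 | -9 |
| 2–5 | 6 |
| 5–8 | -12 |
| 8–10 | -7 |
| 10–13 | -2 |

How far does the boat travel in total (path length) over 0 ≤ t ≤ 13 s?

92 m

Distance (not displacement) is the total path length: add the absolute areas under v-t.
0–2 s: |-9| × 2 = 18 m
2–5 s: |6| × 3 = 18 m
5–8 s: |-12| × 3 = 36 m
8–10 s: |-7| × 2 = 14 m
10–13 s: |-2| × 3 = 6 m
Total distance = 92 m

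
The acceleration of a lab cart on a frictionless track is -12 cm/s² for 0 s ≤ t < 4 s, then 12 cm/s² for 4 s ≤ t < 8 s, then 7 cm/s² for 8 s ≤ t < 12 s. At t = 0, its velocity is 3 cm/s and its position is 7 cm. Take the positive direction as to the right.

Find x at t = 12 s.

On each constant-a segment, Δv = aΔt and Δx = v₀Δt + ½aΔt²; chain segment to segment.
0–4 s: v starts 3 cm/s; Δx = 3·4 + ½·-12·4² = -84 cm; v ends -45 cm/s.
4–8 s: v starts -45 cm/s; Δx = -45·4 + ½·12·4² = -84 cm; v ends 3 cm/s.
8–12 s: v starts 3 cm/s; Δx = 3·4 + ½·7·4² = 68 cm; v ends 31 cm/s.
x(12) = 7 + Σ Δx = -93 cm.

-93 cm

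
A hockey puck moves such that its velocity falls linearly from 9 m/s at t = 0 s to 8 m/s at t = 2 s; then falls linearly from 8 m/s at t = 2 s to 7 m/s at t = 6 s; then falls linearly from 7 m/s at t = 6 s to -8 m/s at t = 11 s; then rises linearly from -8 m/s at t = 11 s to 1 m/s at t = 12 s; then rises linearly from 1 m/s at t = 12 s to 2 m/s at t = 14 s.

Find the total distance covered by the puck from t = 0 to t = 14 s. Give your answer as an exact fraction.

Distance (not displacement) is the total path length: add the absolute areas under v-t.
0–2 s: |½(9 + 8)(2)| = 17 m
2–6 s: |½(8 + 7)(4)| = 30 m
6–11 s: v = 0 at t = 25/3 s; triangle areas 49/6 + 32/3 = 113/6 m
11–12 s: v = 0 at t = 107/9 s; triangle areas 32/9 + 1/18 = 65/18 m
12–14 s: |½(1 + 2)(2)| = 3 m
Total distance = 652/9 m

652/9 m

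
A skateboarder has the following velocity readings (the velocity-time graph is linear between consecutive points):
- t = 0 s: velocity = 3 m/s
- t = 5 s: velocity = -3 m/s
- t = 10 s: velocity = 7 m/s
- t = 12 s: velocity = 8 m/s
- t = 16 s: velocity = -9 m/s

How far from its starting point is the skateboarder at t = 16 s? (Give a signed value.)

Displacement is the signed area under the v-t curve.
0–5 s: ½(3 + -3)(5) = 0 m
5–10 s: ½(-3 + 7)(5) = 10 m
10–12 s: ½(7 + 8)(2) = 15 m
12–16 s: ½(8 + -9)(4) = -2 m
Net displacement = 23 m

23 m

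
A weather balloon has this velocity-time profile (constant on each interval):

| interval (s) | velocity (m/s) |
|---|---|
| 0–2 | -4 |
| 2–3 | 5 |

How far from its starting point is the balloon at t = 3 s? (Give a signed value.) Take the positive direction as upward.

Net displacement equals the area under the velocity-time graph (areas below the axis count negative).
0–2 s: -4 × 2 = -8 m
2–3 s: 5 × 1 = 5 m
Net displacement = -3 m

-3 m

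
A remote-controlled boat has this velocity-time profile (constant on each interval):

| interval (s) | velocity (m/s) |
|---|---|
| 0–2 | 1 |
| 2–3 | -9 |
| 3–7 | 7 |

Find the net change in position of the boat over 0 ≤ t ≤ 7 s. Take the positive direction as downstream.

Displacement is the signed area under the v-t curve.
0–2 s: 1 × 2 = 2 m
2–3 s: -9 × 1 = -9 m
3–7 s: 7 × 4 = 28 m
Net displacement = 21 m

21 m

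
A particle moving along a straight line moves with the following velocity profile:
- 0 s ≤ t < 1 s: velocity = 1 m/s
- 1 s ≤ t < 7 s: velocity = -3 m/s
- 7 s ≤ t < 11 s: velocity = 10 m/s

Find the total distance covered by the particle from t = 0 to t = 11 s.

59 m

Distance (not displacement) is the total path length: add the absolute areas under v-t.
0–1 s: |1| × 1 = 1 m
1–7 s: |-3| × 6 = 18 m
7–11 s: |10| × 4 = 40 m
Total distance = 59 m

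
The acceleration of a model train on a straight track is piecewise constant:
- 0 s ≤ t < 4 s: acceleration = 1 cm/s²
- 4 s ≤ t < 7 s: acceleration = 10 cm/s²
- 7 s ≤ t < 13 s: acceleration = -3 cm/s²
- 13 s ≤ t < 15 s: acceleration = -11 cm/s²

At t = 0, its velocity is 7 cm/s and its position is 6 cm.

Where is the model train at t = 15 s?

336 cm

On each constant-a segment, Δv = aΔt and Δx = v₀Δt + ½aΔt²; chain segment to segment.
0–4 s: v starts 7 cm/s; Δx = 7·4 + ½·1·4² = 36 cm; v ends 11 cm/s.
4–7 s: v starts 11 cm/s; Δx = 11·3 + ½·10·3² = 78 cm; v ends 41 cm/s.
7–13 s: v starts 41 cm/s; Δx = 41·6 + ½·-3·6² = 192 cm; v ends 23 cm/s.
13–15 s: v starts 23 cm/s; Δx = 23·2 + ½·-11·2² = 24 cm; v ends 1 cm/s.
x(15) = 6 + Σ Δx = 336 cm.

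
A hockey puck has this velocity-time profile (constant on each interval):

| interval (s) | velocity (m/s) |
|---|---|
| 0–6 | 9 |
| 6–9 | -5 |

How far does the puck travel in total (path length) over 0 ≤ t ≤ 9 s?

Total distance travelled is ∫|v| dt — sum the magnitudes of each area piece.
0–6 s: |9| × 6 = 54 m
6–9 s: |-5| × 3 = 15 m
Total distance = 69 m

69 m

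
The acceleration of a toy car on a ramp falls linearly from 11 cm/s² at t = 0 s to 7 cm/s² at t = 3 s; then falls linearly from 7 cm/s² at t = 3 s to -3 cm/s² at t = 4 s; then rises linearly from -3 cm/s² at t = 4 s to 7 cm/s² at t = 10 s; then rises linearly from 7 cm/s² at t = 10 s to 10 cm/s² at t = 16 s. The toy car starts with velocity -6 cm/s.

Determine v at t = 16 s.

86 cm/s

Δv equals the area under the a-t graph; then v = v₀ + Δv.
0–3 s: ½(11 + 7)(3) = 27 cm/s
3–4 s: ½(7 + -3)(1) = 2 cm/s
4–10 s: ½(-3 + 7)(6) = 12 cm/s
10–16 s: ½(7 + 10)(6) = 51 cm/s
Δv = 92 cm/s, so v(16) = -6 + (92) = 86 cm/s.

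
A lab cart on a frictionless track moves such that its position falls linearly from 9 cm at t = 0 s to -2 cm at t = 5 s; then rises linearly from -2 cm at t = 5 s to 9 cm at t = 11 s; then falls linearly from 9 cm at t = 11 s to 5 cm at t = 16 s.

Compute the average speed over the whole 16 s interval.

Average speed = (total path length)/(elapsed time); on a piecewise-linear x-t graph the path length is Σ|Δx|.
0–5 s: |Δx| = |-2 − 9| = 11 cm
5–11 s: |Δx| = |9 − -2| = 11 cm
11–16 s: |Δx| = |5 − 9| = 4 cm
Total path = 26 cm; average speed = 26/16 = 1.625 cm/s.

1.625 cm/s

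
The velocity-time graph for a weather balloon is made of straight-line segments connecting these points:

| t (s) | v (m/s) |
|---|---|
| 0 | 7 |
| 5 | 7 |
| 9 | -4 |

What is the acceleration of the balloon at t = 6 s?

Acceleration is the slope of the v-t graph on 5–9 s: (-4 − 7)/(9 − 5) = -2.75 m/s².

-2.75 m/s²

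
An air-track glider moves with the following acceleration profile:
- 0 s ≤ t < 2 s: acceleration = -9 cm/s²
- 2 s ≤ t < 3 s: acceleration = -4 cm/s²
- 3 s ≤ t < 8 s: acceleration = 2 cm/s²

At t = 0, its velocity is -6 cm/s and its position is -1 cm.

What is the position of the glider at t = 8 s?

On each constant-a segment, Δv = aΔt and Δx = v₀Δt + ½aΔt²; chain segment to segment.
0–2 s: v starts -6 cm/s; Δx = -6·2 + ½·-9·2² = -30 cm; v ends -24 cm/s.
2–3 s: v starts -24 cm/s; Δx = -24·1 + ½·-4·1² = -26 cm; v ends -28 cm/s.
3–8 s: v starts -28 cm/s; Δx = -28·5 + ½·2·5² = -115 cm; v ends -18 cm/s.
x(8) = -1 + Σ Δx = -172 cm.

-172 cm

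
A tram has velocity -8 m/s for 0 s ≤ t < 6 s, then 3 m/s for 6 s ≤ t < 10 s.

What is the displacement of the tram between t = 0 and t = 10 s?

-36 m

Displacement is the signed area under the v-t curve.
0–6 s: -8 × 6 = -48 m
6–10 s: 3 × 4 = 12 m
Net displacement = -36 m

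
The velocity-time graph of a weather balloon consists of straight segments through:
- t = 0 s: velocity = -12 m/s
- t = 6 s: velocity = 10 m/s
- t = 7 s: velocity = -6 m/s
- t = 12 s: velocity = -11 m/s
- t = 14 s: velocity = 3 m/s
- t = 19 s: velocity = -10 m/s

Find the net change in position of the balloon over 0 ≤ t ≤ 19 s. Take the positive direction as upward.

-72 m

Net displacement equals the area under the velocity-time graph (areas below the axis count negative).
0–6 s: ½(-12 + 10)(6) = -6 m
6–7 s: ½(10 + -6)(1) = 2 m
7–12 s: ½(-6 + -11)(5) = -42.5 m
12–14 s: ½(-11 + 3)(2) = -8 m
14–19 s: ½(3 + -10)(5) = -17.5 m
Net displacement = -72 m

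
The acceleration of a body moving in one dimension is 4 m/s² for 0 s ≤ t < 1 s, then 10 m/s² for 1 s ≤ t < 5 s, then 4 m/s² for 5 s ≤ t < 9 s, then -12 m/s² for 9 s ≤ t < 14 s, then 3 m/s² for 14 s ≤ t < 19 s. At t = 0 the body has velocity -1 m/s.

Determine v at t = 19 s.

14 m/s

Δv equals the area under the a-t graph; then v = v₀ + Δv.
0–1 s: 4 × 1 = 4 m/s
1–5 s: 10 × 4 = 40 m/s
5–9 s: 4 × 4 = 16 m/s
9–14 s: -12 × 5 = -60 m/s
14–19 s: 3 × 5 = 15 m/s
Δv = 15 m/s, so v(19) = -1 + (15) = 14 m/s.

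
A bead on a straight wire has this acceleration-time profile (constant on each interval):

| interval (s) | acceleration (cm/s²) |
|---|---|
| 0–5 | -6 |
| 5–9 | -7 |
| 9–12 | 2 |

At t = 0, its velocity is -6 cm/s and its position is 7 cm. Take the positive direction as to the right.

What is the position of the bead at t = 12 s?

On each constant-a segment, Δv = aΔt and Δx = v₀Δt + ½aΔt²; chain segment to segment.
0–5 s: v starts -6 cm/s; Δx = -6·5 + ½·-6·5² = -105 cm; v ends -36 cm/s.
5–9 s: v starts -36 cm/s; Δx = -36·4 + ½·-7·4² = -200 cm; v ends -64 cm/s.
9–12 s: v starts -64 cm/s; Δx = -64·3 + ½·2·3² = -183 cm; v ends -58 cm/s.
x(12) = 7 + Σ Δx = -481 cm.

-481 cm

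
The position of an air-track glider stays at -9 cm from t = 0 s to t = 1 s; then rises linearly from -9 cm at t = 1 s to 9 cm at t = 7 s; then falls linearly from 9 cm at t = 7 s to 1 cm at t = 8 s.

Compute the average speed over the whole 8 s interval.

3.25 cm/s

Average speed = (total path length)/(elapsed time); on a piecewise-linear x-t graph the path length is Σ|Δx|.
0–1 s: |Δx| = |-9 − -9| = 0 cm
1–7 s: |Δx| = |9 − -9| = 18 cm
7–8 s: |Δx| = |1 − 9| = 8 cm
Total path = 26 cm; average speed = 26/8 = 3.25 cm/s.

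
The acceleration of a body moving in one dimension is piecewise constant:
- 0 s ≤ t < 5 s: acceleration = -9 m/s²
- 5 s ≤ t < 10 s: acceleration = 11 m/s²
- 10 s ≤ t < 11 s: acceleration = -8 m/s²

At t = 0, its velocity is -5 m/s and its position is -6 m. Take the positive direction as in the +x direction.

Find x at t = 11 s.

-255 m

On each constant-a segment, Δv = aΔt and Δx = v₀Δt + ½aΔt²; chain segment to segment.
0–5 s: v starts -5 m/s; Δx = -5·5 + ½·-9·5² = -137.5 m; v ends -50 m/s.
5–10 s: v starts -50 m/s; Δx = -50·5 + ½·11·5² = -112.5 m; v ends 5 m/s.
10–11 s: v starts 5 m/s; Δx = 5·1 + ½·-8·1² = 1 m; v ends -3 m/s.
x(11) = -6 + Σ Δx = -255 m.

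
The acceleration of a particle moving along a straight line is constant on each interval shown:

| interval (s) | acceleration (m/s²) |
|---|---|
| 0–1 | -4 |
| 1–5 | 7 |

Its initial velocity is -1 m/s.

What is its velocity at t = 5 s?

Δv equals the area under the a-t graph; then v = v₀ + Δv.
0–1 s: -4 × 1 = -4 m/s
1–5 s: 7 × 4 = 28 m/s
Δv = 24 m/s, so v(5) = -1 + (24) = 23 m/s.

23 m/s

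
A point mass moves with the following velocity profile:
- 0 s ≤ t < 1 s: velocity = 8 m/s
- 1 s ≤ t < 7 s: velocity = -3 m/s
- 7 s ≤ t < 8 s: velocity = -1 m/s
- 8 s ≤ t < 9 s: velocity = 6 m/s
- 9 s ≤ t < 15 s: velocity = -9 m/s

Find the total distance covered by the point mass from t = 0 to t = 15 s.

87 m

Total distance travelled is ∫|v| dt — sum the magnitudes of each area piece.
0–1 s: |8| × 1 = 8 m
1–7 s: |-3| × 6 = 18 m
7–8 s: |-1| × 1 = 1 m
8–9 s: |6| × 1 = 6 m
9–15 s: |-9| × 6 = 54 m
Total distance = 87 m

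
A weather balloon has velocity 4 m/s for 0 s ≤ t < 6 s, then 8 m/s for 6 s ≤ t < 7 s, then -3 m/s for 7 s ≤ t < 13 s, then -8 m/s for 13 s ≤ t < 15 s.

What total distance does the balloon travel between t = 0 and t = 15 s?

Total distance travelled is ∫|v| dt — sum the magnitudes of each area piece.
0–6 s: |4| × 6 = 24 m
6–7 s: |8| × 1 = 8 m
7–13 s: |-3| × 6 = 18 m
13–15 s: |-8| × 2 = 16 m
Total distance = 66 m

66 m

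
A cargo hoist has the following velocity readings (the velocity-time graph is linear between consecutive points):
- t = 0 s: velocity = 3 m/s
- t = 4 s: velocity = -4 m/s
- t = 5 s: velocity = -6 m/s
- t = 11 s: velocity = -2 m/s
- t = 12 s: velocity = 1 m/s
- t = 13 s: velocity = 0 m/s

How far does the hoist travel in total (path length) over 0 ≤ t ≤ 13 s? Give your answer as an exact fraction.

787/21 m

Distance (not displacement) is the total path length: add the absolute areas under v-t.
0–4 s: v = 0 at t = 12/7 s; triangle areas 18/7 + 32/7 = 50/7 m
4–5 s: |½(-4 + -6)(1)| = 5 m
5–11 s: |½(-6 + -2)(6)| = 24 m
11–12 s: v = 0 at t = 35/3 s; triangle areas 2/3 + 1/6 = 5/6 m
12–13 s: |½(1 + 0)(1)| = 0.5 m
Total distance = 787/21 m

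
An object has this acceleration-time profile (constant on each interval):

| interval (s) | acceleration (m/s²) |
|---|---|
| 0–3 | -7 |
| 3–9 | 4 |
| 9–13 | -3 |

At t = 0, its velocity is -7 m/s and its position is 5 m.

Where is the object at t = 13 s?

On each constant-a segment, Δv = aΔt and Δx = v₀Δt + ½aΔt²; chain segment to segment.
0–3 s: v starts -7 m/s; Δx = -7·3 + ½·-7·3² = -52.5 m; v ends -28 m/s.
3–9 s: v starts -28 m/s; Δx = -28·6 + ½·4·6² = -96 m; v ends -4 m/s.
9–13 s: v starts -4 m/s; Δx = -4·4 + ½·-3·4² = -40 m; v ends -16 m/s.
x(13) = 5 + Σ Δx = -183.5 m.

-183.5 m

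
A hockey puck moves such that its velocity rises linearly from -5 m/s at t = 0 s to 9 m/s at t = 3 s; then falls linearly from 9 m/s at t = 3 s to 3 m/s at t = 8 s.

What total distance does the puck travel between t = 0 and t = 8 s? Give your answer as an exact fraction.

Distance (not displacement) is the total path length: add the absolute areas under v-t.
0–3 s: v = 0 at t = 15/14 s; triangle areas 75/28 + 243/28 = 159/14 m
3–8 s: |½(9 + 3)(5)| = 30 m
Total distance = 579/14 m

579/14 m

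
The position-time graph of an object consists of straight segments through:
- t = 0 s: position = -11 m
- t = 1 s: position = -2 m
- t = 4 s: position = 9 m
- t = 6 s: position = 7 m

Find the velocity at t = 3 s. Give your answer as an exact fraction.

Velocity is the slope of the x-t graph on 1–4 s: (9 − -2)/(4 − 1) = 11/3 m/s.

11/3 m/s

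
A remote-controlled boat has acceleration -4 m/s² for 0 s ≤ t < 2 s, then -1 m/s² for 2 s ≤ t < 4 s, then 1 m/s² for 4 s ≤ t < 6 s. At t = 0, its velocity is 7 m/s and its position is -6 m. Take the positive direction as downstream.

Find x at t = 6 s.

-8 m

On each constant-a segment, Δv = aΔt and Δx = v₀Δt + ½aΔt²; chain segment to segment.
0–2 s: v starts 7 m/s; Δx = 7·2 + ½·-4·2² = 6 m; v ends -1 m/s.
2–4 s: v starts -1 m/s; Δx = -1·2 + ½·-1·2² = -4 m; v ends -3 m/s.
4–6 s: v starts -3 m/s; Δx = -3·2 + ½·1·2² = -4 m; v ends -1 m/s.
x(6) = -6 + Σ Δx = -8 m.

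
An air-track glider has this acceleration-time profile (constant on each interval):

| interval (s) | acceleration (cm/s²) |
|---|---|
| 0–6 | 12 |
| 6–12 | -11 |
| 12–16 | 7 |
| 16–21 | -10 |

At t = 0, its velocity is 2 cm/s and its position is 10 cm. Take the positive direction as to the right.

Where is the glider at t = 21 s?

On each constant-a segment, Δv = aΔt and Δx = v₀Δt + ½aΔt²; chain segment to segment.
0–6 s: v starts 2 cm/s; Δx = 2·6 + ½·12·6² = 228 cm; v ends 74 cm/s.
6–12 s: v starts 74 cm/s; Δx = 74·6 + ½·-11·6² = 246 cm; v ends 8 cm/s.
12–16 s: v starts 8 cm/s; Δx = 8·4 + ½·7·4² = 88 cm; v ends 36 cm/s.
16–21 s: v starts 36 cm/s; Δx = 36·5 + ½·-10·5² = 55 cm; v ends -14 cm/s.
x(21) = 10 + Σ Δx = 627 cm.

627 cm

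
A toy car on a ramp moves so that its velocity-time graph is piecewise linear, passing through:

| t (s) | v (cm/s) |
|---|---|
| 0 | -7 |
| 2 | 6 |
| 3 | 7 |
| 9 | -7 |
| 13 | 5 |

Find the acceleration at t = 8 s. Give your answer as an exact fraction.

Acceleration is the slope of the v-t graph on 3–9 s: (-7 − 7)/(9 − 3) = -7/3 cm/s².

-7/3 cm/s²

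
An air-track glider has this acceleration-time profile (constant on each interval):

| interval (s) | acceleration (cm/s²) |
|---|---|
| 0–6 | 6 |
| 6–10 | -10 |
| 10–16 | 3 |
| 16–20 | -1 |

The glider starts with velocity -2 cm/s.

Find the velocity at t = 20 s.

Δv equals the area under the a-t graph; then v = v₀ + Δv.
0–6 s: 6 × 6 = 36 cm/s
6–10 s: -10 × 4 = -40 cm/s
10–16 s: 3 × 6 = 18 cm/s
16–20 s: -1 × 4 = -4 cm/s
Δv = 10 cm/s, so v(20) = -2 + (10) = 8 cm/s.

8 cm/s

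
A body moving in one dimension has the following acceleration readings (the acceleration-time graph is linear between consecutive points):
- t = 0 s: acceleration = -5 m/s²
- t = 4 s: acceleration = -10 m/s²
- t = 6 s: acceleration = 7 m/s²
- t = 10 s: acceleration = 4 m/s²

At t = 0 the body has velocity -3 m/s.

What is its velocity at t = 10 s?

Δv equals the area under the a-t graph; then v = v₀ + Δv.
0–4 s: ½(-5 + -10)(4) = -30 m/s
4–6 s: ½(-10 + 7)(2) = -3 m/s
6–10 s: ½(7 + 4)(4) = 22 m/s
Δv = -11 m/s, so v(10) = -3 + (-11) = -14 m/s.

-14 m/s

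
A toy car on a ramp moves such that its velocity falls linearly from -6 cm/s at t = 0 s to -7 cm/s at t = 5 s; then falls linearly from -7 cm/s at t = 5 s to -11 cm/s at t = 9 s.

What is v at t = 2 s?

On 0–5 s the graph is linear from -6 to -7 cm/s: v(2) = -6 + (-7 − -6)·(2 − 0)/(5 − 0) = -6.4 cm/s.

-6.4 cm/s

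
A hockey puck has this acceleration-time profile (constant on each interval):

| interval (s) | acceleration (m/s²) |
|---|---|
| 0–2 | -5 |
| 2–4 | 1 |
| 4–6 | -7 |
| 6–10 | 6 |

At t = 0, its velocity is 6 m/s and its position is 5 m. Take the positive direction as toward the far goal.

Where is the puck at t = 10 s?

On each constant-a segment, Δv = aΔt and Δx = v₀Δt + ½aΔt²; chain segment to segment.
0–2 s: v starts 6 m/s; Δx = 6·2 + ½·-5·2² = 2 m; v ends -4 m/s.
2–4 s: v starts -4 m/s; Δx = -4·2 + ½·1·2² = -6 m; v ends -2 m/s.
4–6 s: v starts -2 m/s; Δx = -2·2 + ½·-7·2² = -18 m; v ends -16 m/s.
6–10 s: v starts -16 m/s; Δx = -16·4 + ½·6·4² = -16 m; v ends 8 m/s.
x(10) = 5 + Σ Δx = -33 m.

-33 m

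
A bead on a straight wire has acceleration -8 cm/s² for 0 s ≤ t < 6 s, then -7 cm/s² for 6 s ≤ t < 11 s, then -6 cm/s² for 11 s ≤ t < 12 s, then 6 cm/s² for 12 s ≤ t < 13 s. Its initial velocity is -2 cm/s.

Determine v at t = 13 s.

-85 cm/s

Δv equals the area under the a-t graph; then v = v₀ + Δv.
0–6 s: -8 × 6 = -48 cm/s
6–11 s: -7 × 5 = -35 cm/s
11–12 s: -6 × 1 = -6 cm/s
12–13 s: 6 × 1 = 6 cm/s
Δv = -83 cm/s, so v(13) = -2 + (-83) = -85 cm/s.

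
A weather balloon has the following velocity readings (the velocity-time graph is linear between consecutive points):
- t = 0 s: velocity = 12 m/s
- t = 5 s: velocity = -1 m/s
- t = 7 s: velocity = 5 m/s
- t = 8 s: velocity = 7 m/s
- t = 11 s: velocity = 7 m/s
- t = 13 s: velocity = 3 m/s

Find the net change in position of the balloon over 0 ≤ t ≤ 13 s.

68.5 m

Displacement is the signed area under the v-t curve.
0–5 s: ½(12 + -1)(5) = 27.5 m
5–7 s: ½(-1 + 5)(2) = 4 m
7–8 s: ½(5 + 7)(1) = 6 m
8–11 s: 7 × 3 = 21 m
11–13 s: ½(7 + 3)(2) = 10 m
Net displacement = 68.5 m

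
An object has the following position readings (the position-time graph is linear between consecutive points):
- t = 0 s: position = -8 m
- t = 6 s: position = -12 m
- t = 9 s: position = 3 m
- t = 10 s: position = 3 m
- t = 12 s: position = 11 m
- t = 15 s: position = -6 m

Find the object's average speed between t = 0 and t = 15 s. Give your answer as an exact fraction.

44/15 m/s

Average speed = (total path length)/(elapsed time); on a piecewise-linear x-t graph the path length is Σ|Δx|.
0–6 s: |Δx| = |-12 − -8| = 4 m
6–9 s: |Δx| = |3 − -12| = 15 m
9–10 s: |Δx| = |3 − 3| = 0 m
10–12 s: |Δx| = |11 − 3| = 8 m
12–15 s: |Δx| = |-6 − 11| = 17 m
Total path = 44 m; average speed = 44/15 = 44/15 m/s.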